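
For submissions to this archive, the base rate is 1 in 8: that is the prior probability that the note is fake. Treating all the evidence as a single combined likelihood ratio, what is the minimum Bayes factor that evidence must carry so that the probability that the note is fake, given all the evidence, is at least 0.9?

Prior odds = 0.125/0.875 = 1/7.
Target odds = 0.9/0.1 = 9.
Required Bayes factor = 9 ÷ (1/7) = 63.

63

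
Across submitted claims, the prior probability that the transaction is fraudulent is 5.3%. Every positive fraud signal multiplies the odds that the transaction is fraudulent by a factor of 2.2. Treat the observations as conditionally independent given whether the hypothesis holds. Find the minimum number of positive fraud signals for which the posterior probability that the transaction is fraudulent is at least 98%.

9

Prior odds: 0.053 ÷ 0.947 = 53/947.
Likelihood ratio per positive fraud signal = 2.2.
Target odds: 0.98 ÷ 0.02 = 49.
Need (53/947) × 2.2ⁿ ≥ 49, i.e. 2.2ⁿ ≥ 46403/53.
2.2⁸ = 214358881/390625 falls short of 46403/53 but 2.2⁹ ≈1207.27 reaches it, so n = 9.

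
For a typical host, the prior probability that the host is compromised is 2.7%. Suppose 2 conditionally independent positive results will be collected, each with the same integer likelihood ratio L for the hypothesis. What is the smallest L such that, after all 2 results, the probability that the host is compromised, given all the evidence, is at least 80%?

13

Prior odds = 0.027/0.973 = 27/973.
Target odds = 0.8/0.2 = 4.
Need L² ≥ 4 ÷ (27/973) = 3892/27.
12² = 144 < 3892/27 ≤ 169 = 13², so L = 13.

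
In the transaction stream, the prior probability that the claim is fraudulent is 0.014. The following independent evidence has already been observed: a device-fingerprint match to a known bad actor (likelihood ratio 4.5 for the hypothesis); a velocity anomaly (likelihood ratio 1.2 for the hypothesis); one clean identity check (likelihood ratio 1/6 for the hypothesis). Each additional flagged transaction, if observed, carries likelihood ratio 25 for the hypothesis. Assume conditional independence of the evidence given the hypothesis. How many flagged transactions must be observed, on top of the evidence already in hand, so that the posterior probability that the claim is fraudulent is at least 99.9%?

4

Prior odds = 0.014/0.986 = 7/493.
Combined Bayes factor of the evidence already in hand = 4.5 × 1.2 × (1/6) = 0.9.
Odds after that evidence = (7/493) × 0.9 = 63/4930.
Target odds = 0.999/0.001 = 999.
Need 25ⁿ ≥ 999 ÷ (63/4930) = 547230/7.
25³ = 15625 falls short of 547230/7 but 25⁴ = 390625 reaches it, so n = 4.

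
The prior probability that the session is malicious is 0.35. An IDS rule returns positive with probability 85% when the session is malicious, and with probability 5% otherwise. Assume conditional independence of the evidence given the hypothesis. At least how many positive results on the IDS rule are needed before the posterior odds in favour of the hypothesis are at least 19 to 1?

Prior odds: 0.35 ÷ 0.65 = 7/13.
Likelihood ratio of a positive result = 0.85/0.05 = 17.
Target odds = 19.
Require 17ⁿ ≥ 19 ÷ (7/13) = 247/7.
17¹ = 17 falls short of 247/7 but 17² = 289 reaches it, so n = 2.

2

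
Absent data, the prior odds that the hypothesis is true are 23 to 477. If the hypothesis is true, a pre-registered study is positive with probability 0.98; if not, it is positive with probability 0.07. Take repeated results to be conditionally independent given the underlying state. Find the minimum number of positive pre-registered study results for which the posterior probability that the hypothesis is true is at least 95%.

3

Prior odds = 23/477.
Likelihood ratio of a positive = 0.98/0.07 = 14.
Target odds: 0.95 ÷ 0.05 = 19.
Need (23/477) × 14ⁿ ≥ 19, i.e. 14ⁿ ≥ 9063/23.
14² = 196 falls short of 9063/23 but 14³ = 2744 reaches it, so n = 3.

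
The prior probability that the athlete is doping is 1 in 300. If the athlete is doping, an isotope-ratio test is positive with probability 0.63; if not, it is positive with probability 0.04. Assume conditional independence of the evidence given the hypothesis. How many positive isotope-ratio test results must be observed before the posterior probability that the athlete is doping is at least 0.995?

Prior odds: (1/300) ÷ (299/300) = 1/299.
Likelihood ratio of a positive = 0.63/0.04 = 15.75.
Target posterior odds = 0.995/0.005 = 199.
Require 15.75ⁿ ≥ 199 ÷ (1/299) = 59501.
15.75³ = 3906.984375 falls short of 59501 but 15.75⁴ = 15752961/256 reaches it, so n = 4.

4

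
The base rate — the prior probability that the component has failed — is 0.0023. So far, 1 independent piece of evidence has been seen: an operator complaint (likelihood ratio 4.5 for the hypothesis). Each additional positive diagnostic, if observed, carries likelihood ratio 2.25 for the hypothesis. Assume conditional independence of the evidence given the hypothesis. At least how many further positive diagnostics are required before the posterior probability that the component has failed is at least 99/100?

12

Prior odds = 0.0023/0.9977 = 23/9977.
Bayes factor of the evidence already in hand = 4.5.
Odds after that evidence = (23/9977) × 4.5 = 207/19954.
Target odds = 0.99/0.01 = 99.
Need 2.25ⁿ ≥ 99 ÷ (207/19954) = 219494/23.
2.25¹¹ ≈7481.83 falls short of 219494/23 but 2.25¹² ≈16834.1 reaches it, so n = 12.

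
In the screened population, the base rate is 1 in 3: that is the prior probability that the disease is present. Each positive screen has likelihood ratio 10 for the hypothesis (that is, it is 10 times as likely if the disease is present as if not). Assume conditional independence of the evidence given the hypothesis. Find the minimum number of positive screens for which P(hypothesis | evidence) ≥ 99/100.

3

Prior odds: (1/3) ÷ (2/3) = 0.5.
Likelihood ratio per positive screen = 10.
Target odds: 0.99 ÷ 0.01 = 99.
Need 0.5 × 10ⁿ ≥ 99, i.e. 10ⁿ ≥ 198.
10² = 100 falls short of 198 but 10³ = 1000 reaches it, so n = 3.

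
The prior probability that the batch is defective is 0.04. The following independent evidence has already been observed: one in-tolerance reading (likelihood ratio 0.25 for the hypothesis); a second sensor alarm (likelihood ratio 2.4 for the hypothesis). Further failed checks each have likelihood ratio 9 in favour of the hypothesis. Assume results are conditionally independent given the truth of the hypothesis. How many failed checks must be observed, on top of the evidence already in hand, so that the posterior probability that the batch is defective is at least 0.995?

Prior odds = 0.04/0.96 = 1/24.
Combined Bayes factor of the evidence already in hand = 0.25 × 2.4 = 0.6.
Odds after that evidence = (1/24) × 0.6 = 0.025.
Target odds = 0.995/0.005 = 199.
Need 9ⁿ ≥ 199 ÷ 0.025 = 7960.
9⁴ = 6561 falls short of 7960 but 9⁵ = 59049 reaches it, so n = 5.

5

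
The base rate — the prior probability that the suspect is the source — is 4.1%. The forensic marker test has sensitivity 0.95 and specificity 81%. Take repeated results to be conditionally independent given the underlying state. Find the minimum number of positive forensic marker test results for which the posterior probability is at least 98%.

Prior odds: 0.041 ÷ 0.959 = 41/959.
False-positive rate = 1 − 0.81 = 0.19; likelihood ratio of a positive = 0.95/0.19 = 5.
Target posterior odds = 0.98/0.02 = 49.
Need (41/959) × 5ⁿ ≥ 49, i.e. 5ⁿ ≥ 46991/41.
5⁴ = 625 falls short of 46991/41 but 5⁵ = 3125 reaches it, so n = 5.

5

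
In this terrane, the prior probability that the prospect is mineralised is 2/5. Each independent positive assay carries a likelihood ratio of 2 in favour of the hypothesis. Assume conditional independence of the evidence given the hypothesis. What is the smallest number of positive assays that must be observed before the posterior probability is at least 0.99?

Prior odds = 0.4/0.6 = 2/3.
Likelihood ratio per positive assay = 2.
Target odds: 0.99 ÷ 0.01 = 99.
Need (2/3) × 2ⁿ ≥ 99, i.e. 2ⁿ ≥ 148.5.
2⁷ = 128 falls short of 148.5 but 2⁸ = 256 reaches it, so n = 8.

8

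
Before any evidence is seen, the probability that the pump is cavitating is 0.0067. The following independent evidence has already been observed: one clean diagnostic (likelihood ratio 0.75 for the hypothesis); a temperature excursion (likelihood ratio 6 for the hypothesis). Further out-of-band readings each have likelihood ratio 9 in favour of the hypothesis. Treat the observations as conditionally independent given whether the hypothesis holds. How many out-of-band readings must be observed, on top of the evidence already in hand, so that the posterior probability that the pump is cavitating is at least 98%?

4

Prior odds = 0.0067/0.9933 = 67/9933.
Combined Bayes factor of the evidence already in hand = 0.75 × 6 = 4.5.
Odds after that evidence = (67/9933) × 4.5 = 201/6622.
Target odds = 0.98/0.02 = 49.
Need 9ⁿ ≥ 49 ÷ (201/6622) = 324478/201.
9³ = 729 falls short of 324478/201 but 9⁴ = 6561 reaches it, so n = 4.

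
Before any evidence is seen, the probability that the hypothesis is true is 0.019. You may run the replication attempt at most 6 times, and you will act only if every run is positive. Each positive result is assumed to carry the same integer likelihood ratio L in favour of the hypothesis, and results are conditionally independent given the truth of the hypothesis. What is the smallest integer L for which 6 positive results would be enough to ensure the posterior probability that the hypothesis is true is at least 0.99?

5

Prior odds = 0.019/0.981 = 19/981.
Target odds = 0.99/0.01 = 99.
Need L⁶ ≥ 99 ÷ (19/981) = 97119/19.
4⁶ = 4096 < 97119/19 ≤ 15625 = 5⁶, so L = 5.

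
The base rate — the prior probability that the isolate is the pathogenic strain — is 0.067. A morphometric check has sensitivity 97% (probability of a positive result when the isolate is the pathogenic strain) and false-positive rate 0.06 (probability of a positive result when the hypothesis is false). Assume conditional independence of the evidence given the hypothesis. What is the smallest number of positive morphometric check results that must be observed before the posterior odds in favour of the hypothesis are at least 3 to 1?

2

Prior odds = 0.067/0.933 = 67/933.
Likelihood ratio of a positive result = 0.97/0.06 = 97/6.
Target odds = 3.
Require (97/6)ⁿ ≥ 3 ÷ (67/933) = 2799/67.
(97/6)¹ = 97/6 falls short of 2799/67 but (97/6)² = 9409/36 reaches it, so n = 2.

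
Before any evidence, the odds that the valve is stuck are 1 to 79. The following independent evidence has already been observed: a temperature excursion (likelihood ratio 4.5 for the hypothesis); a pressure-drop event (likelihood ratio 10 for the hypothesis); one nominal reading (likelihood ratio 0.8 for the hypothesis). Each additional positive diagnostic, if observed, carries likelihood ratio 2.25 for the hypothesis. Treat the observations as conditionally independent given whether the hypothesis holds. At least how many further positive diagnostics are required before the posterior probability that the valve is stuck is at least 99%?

Prior odds = 1/79.
Combined Bayes factor of the evidence already in hand = 4.5 × 10 × 0.8 = 36.
Odds after that evidence = (1/79) × 36 = 36/79.
Target odds = 0.99/0.01 = 99.
Need 2.25ⁿ ≥ 99 ÷ (36/79) = 217.25.
2.25⁶ = 531441/4096 falls short of 217.25 but 2.25⁷ = 4782969/16384 reaches it, so n = 7.

7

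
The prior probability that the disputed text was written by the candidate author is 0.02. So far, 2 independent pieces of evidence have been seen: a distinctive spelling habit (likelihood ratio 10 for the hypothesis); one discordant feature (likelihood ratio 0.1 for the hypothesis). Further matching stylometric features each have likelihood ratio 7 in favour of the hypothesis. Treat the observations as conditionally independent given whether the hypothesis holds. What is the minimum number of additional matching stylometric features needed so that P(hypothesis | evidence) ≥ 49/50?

Prior odds = 0.02/0.98 = 1/49.
Combined Bayes factor of the evidence already in hand = 10 × 0.1 = 1.
Odds after that evidence = (1/49) × 1 = 1/49.
Target odds = 0.98/0.02 = 49.
Need 7ⁿ ≥ 49 ÷ (1/49) = 2401.
7³ = 343 falls short of 2401 but 7⁴ = 2401 reaches it, so n = 4.

4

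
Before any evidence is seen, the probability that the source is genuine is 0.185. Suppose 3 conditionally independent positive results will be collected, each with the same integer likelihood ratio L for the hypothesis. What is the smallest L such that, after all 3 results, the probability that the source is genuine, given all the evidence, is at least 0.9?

4

Prior odds = 0.185/0.815 = 37/163.
Target odds = 0.9/0.1 = 9.
Need L³ ≥ 9 ÷ (37/163) = 1467/37.
3³ = 27 < 1467/37 ≤ 64 = 4³, so L = 4.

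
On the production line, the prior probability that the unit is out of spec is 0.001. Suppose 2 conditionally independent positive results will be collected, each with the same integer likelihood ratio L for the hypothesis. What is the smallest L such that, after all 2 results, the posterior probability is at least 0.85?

76

Prior odds = 0.001/0.999 = 1/999.
Target odds = 0.85/0.15 = 17/3.
Need L² ≥ 17/3 ÷ (1/999) = 5661.
75² = 5625 < 5661 ≤ 5776 = 76², so L = 76.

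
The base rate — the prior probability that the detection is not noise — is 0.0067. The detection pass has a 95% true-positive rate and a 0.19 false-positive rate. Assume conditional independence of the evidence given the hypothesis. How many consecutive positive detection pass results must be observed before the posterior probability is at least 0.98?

6

Prior odds = 0.0067/0.9933 = 67/9933.
Likelihood ratio of a positive result = 0.95/0.19 = 5.
Target odds: 0.98 ÷ 0.02 = 49.
Need (67/9933) × 5ⁿ ≥ 49, i.e. 5ⁿ ≥ 486717/67.
5⁵ = 3125 falls short of 486717/67 but 5⁶ = 15625 reaches it, so n = 6.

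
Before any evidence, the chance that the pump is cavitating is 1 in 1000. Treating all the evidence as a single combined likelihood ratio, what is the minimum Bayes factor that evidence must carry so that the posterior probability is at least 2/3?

1998

Prior odds = 0.001/0.999 = 1/999.
Target odds = (2/3)/(1/3) = 2.
Required Bayes factor = 2 ÷ (1/999) = 1998.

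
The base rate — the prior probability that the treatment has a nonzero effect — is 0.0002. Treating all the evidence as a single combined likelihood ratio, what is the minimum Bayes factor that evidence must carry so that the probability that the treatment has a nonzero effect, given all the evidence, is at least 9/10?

44991

Prior odds = 0.0002/0.9998 = 1/4999.
Target odds = 0.9/0.1 = 9.
Required Bayes factor = 9 ÷ (1/4999) = 44991.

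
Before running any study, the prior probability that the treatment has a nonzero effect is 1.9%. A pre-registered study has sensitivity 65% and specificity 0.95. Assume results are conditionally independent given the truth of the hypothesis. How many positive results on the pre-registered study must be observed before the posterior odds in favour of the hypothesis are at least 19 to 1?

Prior odds: 0.019 ÷ 0.981 = 19/981.
False-positive rate = 1 − 0.95 = 0.05; likelihood ratio of a positive = 0.65/0.05 = 13.
Target odds = 19.
Need (19/981) × 13ⁿ ≥ 19, i.e. 13ⁿ ≥ 981.
13² = 169 falls short of 981 but 13³ = 2197 reaches it, so n = 3.

3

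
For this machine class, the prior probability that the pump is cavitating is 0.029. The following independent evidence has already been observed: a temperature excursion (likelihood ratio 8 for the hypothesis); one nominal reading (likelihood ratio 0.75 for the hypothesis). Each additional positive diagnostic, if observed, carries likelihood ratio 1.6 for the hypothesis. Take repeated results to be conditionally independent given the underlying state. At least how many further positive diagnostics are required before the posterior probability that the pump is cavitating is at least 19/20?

10

Prior odds = 0.029/0.971 = 29/971.
Combined Bayes factor of the evidence already in hand = 8 × 0.75 = 6.
Odds after that evidence = (29/971) × 6 = 174/971.
Target odds = 0.95/0.05 = 19.
Need 1.6ⁿ ≥ 19 ÷ (174/971) = 18449/174.
1.6⁹ = 134217728/1953125 falls short of 18449/174 but 1.6¹⁰ ≈109.951 reaches it, so n = 10.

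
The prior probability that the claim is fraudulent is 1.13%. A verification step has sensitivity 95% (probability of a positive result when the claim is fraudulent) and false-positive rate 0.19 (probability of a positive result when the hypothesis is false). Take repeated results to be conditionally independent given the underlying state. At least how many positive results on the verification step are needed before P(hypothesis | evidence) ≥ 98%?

Prior odds: 0.0113 ÷ 0.9887 = 113/9887.
Likelihood ratio of a positive result = 0.95/0.19 = 5.
Target odds: 0.98 ÷ 0.02 = 49.
Need (113/9887) × 5ⁿ ≥ 49, i.e. 5ⁿ ≥ 484463/113.
5⁵ = 3125 falls short of 484463/113 but 5⁶ = 15625 reaches it, so n = 6.

6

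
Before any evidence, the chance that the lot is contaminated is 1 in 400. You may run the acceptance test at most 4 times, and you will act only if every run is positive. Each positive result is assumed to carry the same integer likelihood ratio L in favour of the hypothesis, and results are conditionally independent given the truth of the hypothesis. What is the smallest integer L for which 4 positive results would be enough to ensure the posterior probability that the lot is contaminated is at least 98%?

Prior odds = 0.0025/0.9975 = 1/399.
Target odds = 0.98/0.02 = 49.
Need L⁴ ≥ 49 ÷ (1/399) = 19551.
11⁴ = 14641 < 19551 ≤ 20736 = 12⁴, so L = 12.

12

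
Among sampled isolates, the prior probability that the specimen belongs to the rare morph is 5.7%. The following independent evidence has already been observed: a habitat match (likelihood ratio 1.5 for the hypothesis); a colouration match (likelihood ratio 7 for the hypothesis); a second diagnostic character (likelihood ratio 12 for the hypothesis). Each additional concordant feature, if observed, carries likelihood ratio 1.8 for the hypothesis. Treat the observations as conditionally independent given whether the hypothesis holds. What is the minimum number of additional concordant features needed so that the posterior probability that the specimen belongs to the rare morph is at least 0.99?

5

Prior odds = 0.057/0.943 = 57/943.
Combined Bayes factor of the evidence already in hand = 1.5 × 7 × 12 = 126.
Odds after that evidence = (57/943) × 126 = 7182/943.
Target odds = 0.99/0.01 = 99.
Need 1.8ⁿ ≥ 99 ÷ (7182/943) = 10373/798.
1.8⁴ = 10.4976 falls short of 10373/798 but 1.8⁵ = 18.89568 reaches it, so n = 5.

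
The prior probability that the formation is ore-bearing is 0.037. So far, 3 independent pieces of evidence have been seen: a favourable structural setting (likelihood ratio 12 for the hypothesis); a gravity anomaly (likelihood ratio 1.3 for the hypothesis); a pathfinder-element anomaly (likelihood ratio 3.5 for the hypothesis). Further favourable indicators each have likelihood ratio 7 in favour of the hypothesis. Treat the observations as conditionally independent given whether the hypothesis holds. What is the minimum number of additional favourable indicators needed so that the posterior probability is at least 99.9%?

4

Prior odds = 0.037/0.963 = 37/963.
Combined Bayes factor of the evidence already in hand = 12 × 1.3 × 3.5 = 54.6.
Odds after that evidence = (37/963) × 54.6 = 3367/1605.
Target odds = 0.999/0.001 = 999.
Need 7ⁿ ≥ 999 ÷ (3367/1605) = 43335/91.
7³ = 343 falls short of 43335/91 but 7⁴ = 2401 reaches it, so n = 4.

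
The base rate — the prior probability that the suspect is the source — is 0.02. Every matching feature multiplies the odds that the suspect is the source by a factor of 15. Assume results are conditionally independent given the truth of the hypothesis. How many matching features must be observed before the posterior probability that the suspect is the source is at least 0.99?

4

Prior odds = 0.02/0.98 = 1/49.
Likelihood ratio per matching feature = 15.
Target odds: 0.99 ÷ 0.01 = 99.
Need (1/49) × 15ⁿ ≥ 99, i.e. 15ⁿ ≥ 4851.
15³ = 3375 falls short of 4851 but 15⁴ = 50625 reaches it, so n = 4.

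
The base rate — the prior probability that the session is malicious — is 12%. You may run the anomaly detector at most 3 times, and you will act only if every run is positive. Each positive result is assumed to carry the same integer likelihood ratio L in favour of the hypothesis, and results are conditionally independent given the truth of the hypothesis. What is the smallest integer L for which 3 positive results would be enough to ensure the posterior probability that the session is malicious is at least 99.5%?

12

Prior odds = 0.12/0.88 = 3/22.
Target odds = 0.995/0.005 = 199.
Need L³ ≥ 199 ÷ (3/22) = 4378/3.
11³ = 1331 < 4378/3 ≤ 1728 = 12³, so L = 12.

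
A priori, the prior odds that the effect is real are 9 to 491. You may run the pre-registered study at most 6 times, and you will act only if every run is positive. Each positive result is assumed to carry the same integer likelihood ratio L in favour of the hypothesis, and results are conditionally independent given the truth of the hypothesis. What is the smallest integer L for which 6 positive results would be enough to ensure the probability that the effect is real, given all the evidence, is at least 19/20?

4

Prior odds = 9/491.
Target odds = 0.95/0.05 = 19.
Need L⁶ ≥ 19 ÷ (9/491) = 9329/9.
3⁶ = 729 < 9329/9 ≤ 4096 = 4⁶, so L = 4.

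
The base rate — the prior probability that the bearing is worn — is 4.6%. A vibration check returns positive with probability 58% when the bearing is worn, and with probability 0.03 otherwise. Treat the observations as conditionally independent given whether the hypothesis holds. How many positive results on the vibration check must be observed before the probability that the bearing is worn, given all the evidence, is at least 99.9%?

4

Prior odds: 0.046 ÷ 0.954 = 23/477.
Likelihood ratio of a positive result = 0.58/0.03 = 58/3.
Target posterior odds = 0.999/0.001 = 999.
Need (23/477) × (58/3)ⁿ ≥ 999, i.e. (58/3)ⁿ ≥ 476523/23.
(58/3)³ = 195112/27 falls short of 476523/23 but (58/3)⁴ = 11316496/81 reaches it, so n = 4.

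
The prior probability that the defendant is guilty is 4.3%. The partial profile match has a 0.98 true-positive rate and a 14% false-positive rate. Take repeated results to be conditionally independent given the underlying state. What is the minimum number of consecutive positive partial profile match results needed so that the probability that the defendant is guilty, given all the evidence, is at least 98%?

Prior odds = 0.043/0.957 = 43/957.
Likelihood ratio of a positive result = 0.98/0.14 = 7.
Target odds: 0.98 ÷ 0.02 = 49.
Require 7ⁿ ≥ 49 ÷ (43/957) = 46893/43.
7³ = 343 falls short of 46893/43 but 7⁴ = 2401 reaches it, so n = 4.

4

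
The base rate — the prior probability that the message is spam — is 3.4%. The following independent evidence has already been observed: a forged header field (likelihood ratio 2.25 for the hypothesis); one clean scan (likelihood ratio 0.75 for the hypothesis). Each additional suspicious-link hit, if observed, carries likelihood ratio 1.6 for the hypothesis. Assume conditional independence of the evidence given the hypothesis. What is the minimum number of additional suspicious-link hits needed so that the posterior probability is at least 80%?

Prior odds = 0.034/0.966 = 17/483.
Combined Bayes factor of the evidence already in hand = 2.25 × 0.75 = 1.6875.
Odds after that evidence = (17/483) × 1.6875 = 153/2576.
Target odds = 0.8/0.2 = 4.
Need 1.6ⁿ ≥ 4 ÷ (153/2576) = 10304/153.
1.6⁸ = 16777216/390625 falls short of 10304/153 but 1.6⁹ = 134217728/1953125 reaches it, so n = 9.

9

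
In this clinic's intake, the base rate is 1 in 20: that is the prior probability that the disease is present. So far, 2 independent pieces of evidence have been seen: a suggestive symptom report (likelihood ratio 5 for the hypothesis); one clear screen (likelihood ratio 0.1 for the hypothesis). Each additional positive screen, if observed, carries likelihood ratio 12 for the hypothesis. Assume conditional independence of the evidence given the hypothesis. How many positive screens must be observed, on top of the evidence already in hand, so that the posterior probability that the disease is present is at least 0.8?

Prior odds = 0.05/0.95 = 1/19.
Combined Bayes factor of the evidence already in hand = 5 × 0.1 = 0.5.
Odds after that evidence = (1/19) × 0.5 = 1/38.
Target odds = 0.8/0.2 = 4.
Need 12ⁿ ≥ 4 ÷ (1/38) = 152.
12² = 144 falls short of 152 but 12³ = 1728 reaches it, so n = 3.

3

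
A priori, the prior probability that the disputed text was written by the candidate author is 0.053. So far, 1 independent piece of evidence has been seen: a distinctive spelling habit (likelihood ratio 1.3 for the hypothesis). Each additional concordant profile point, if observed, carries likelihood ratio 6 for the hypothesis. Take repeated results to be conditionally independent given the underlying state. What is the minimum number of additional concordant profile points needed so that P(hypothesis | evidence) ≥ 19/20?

Prior odds = 0.053/0.947 = 53/947.
Bayes factor of the evidence already in hand = 1.3.
Odds after that evidence = (53/947) × 1.3 = 689/9470.
Target odds = 0.95/0.05 = 19.
Need 6ⁿ ≥ 19 ÷ (689/9470) = 179930/689.
6³ = 216 falls short of 179930/689 but 6⁴ = 1296 reaches it, so n = 4.

4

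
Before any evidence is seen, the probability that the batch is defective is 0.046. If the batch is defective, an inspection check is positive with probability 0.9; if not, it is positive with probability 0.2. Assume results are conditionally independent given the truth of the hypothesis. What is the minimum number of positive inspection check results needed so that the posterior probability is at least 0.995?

6

Prior odds: 0.046 ÷ 0.954 = 23/477.
Likelihood ratio of a positive = 0.9/0.2 = 4.5.
Target odds: 0.995 ÷ 0.005 = 199.
Require 4.5ⁿ ≥ 199 ÷ (23/477) = 94923/23.
4.5⁵ = 1845.28125 falls short of 94923/23 but 4.5⁶ = 8303.765625 reaches it, so n = 6.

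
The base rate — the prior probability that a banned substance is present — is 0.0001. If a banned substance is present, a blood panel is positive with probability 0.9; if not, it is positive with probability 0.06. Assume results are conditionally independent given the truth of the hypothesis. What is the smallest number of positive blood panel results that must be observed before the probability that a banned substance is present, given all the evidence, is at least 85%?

Prior odds: 0.0001 ÷ 0.9999 = 1/9999.
Likelihood ratio of a positive = 0.9/0.06 = 15.
Target odds: 0.85 ÷ 0.15 = 17/3.
Need (1/9999) × 15ⁿ ≥ 17/3, i.e. 15ⁿ ≥ 56661.
15⁴ = 50625 falls short of 56661 but 15⁵ = 759375 reaches it, so n = 5.

5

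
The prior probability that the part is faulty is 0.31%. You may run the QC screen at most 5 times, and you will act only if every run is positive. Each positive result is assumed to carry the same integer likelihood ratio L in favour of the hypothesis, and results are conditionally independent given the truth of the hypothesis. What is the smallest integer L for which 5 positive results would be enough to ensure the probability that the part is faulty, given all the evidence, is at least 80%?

5

Prior odds = 0.0031/0.9969 = 31/9969.
Target odds = 0.8/0.2 = 4.
Need L⁵ ≥ 4 ÷ (31/9969) = 39876/31.
4⁵ = 1024 < 39876/31 ≤ 3125 = 5⁵, so L = 5.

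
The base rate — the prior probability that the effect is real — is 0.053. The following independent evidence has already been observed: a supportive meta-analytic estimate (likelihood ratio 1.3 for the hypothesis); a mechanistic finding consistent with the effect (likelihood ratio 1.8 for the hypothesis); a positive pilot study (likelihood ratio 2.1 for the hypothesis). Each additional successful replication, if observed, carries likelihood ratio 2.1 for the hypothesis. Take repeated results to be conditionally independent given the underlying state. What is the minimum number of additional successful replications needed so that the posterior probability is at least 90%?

Prior odds = 0.053/0.947 = 53/947.
Combined Bayes factor of the evidence already in hand = 1.3 × 1.8 × 2.1 = 4.914.
Odds after that evidence = (53/947) × 4.914 = 130221/473500.
Target odds = 0.9/0.1 = 9.
Need 2.1ⁿ ≥ 9 ÷ (130221/473500) = 473500/14469.
2.1⁴ = 19.4481 falls short of 473500/14469 but 2.1⁵ = 4084101/100000 reaches it, so n = 5.

5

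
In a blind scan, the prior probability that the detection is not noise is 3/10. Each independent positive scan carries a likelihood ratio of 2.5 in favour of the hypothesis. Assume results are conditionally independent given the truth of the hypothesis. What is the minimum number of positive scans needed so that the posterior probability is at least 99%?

Prior odds: 0.3 ÷ 0.7 = 3/7.
Likelihood ratio per positive scan = 2.5.
Target odds: 0.99 ÷ 0.01 = 99.
Need (3/7) × 2.5ⁿ ≥ 99, i.e. 2.5ⁿ ≥ 231.
2.5⁵ = 97.65625 falls short of 231 but 2.5⁶ = 244.140625 reaches it, so n = 6.

6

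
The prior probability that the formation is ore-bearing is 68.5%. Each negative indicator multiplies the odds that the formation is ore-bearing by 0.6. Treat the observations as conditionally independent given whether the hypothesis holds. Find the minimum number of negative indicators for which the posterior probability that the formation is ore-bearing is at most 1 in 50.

Prior odds = 0.685/0.315 = 137/63.
Likelihood ratio per negative indicator = 0.6.
Target odds: 0.02 ÷ 0.98 = 1/49.
Require 0.6ⁿ ≤ 1/49 ÷ (137/63) = 9/959.
0.6⁹ = 19683/1953125 is still above 9/959 but 0.6¹⁰ = 59049/9765625 is at or below it, so n = 10.

10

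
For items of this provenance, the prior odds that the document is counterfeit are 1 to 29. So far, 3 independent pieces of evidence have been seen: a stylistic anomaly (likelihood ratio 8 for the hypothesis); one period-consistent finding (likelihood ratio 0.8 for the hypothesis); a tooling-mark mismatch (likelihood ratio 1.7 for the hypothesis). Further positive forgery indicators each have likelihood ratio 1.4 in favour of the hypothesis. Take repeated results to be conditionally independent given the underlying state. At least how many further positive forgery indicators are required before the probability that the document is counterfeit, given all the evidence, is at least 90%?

10

Prior odds = 1/29.
Combined Bayes factor of the evidence already in hand = 8 × 0.8 × 1.7 = 10.88.
Odds after that evidence = (1/29) × 10.88 = 272/725.
Target odds = 0.9/0.1 = 9.
Need 1.4ⁿ ≥ 9 ÷ (272/725) = 6525/272.
1.4⁹ = 40353607/1953125 falls short of 6525/272 but 1.4¹⁰ = 282475249/9765625 reaches it, so n = 10.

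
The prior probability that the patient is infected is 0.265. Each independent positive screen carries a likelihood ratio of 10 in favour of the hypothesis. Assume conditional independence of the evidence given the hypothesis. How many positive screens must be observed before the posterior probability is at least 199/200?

3

Prior odds = 0.265/0.735 = 53/147.
Likelihood ratio per positive screen = 10.
Target posterior odds = 0.995/0.005 = 199.
Require 10ⁿ ≥ 199 ÷ (53/147) = 29253/53.
10² = 100 falls short of 29253/53 but 10³ = 1000 reaches it, so n = 3.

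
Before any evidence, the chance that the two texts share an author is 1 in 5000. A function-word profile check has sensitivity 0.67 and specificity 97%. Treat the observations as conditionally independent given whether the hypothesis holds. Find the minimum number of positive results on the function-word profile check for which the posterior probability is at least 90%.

4

Prior odds: 0.0002 ÷ 0.9998 = 1/4999.
False-positive rate = 1 − 0.97 = 0.03; likelihood ratio of a positive = 0.67/0.03 = 67/3.
Target odds: 0.9 ÷ 0.1 = 9.
Need (1/4999) × (67/3)ⁿ ≥ 9, i.e. (67/3)ⁿ ≥ 44991.
(67/3)³ = 300763/27 falls short of 44991 but (67/3)⁴ = 20151121/81 reaches it, so n = 4.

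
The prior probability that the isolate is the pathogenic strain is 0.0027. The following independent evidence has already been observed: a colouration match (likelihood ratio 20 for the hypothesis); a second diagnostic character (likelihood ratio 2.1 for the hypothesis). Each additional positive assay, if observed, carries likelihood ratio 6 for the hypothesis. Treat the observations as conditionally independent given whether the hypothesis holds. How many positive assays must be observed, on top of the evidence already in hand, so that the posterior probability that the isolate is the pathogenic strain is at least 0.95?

Prior odds = 0.0027/0.9973 = 27/9973.
Combined Bayes factor of the evidence already in hand = 20 × 2.1 = 42.
Odds after that evidence = (27/9973) × 42 = 1134/9973.
Target odds = 0.95/0.05 = 19.
Need 6ⁿ ≥ 19 ÷ (1134/9973) = 189487/1134.
6² = 36 falls short of 189487/1134 but 6³ = 216 reaches it, so n = 3.

3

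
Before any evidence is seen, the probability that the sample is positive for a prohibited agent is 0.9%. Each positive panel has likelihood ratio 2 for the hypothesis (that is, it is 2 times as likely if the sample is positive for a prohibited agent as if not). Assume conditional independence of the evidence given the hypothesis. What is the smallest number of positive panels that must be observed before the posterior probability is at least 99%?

14

Prior odds = 0.009/0.991 = 9/991.
Likelihood ratio per positive panel = 2.
Target posterior odds = 0.99/0.01 = 99.
Require 2ⁿ ≥ 99 ÷ (9/991) = 10901.
2¹³ = 8192 falls short of 10901 but 2¹⁴ = 16384 reaches it, so n = 14.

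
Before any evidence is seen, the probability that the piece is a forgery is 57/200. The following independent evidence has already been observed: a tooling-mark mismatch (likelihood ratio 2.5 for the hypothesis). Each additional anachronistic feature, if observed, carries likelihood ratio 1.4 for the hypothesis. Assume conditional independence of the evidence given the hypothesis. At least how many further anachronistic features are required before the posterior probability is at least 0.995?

16

Prior odds = 0.285/0.715 = 57/143.
Bayes factor of the evidence already in hand = 2.5.
Odds after that evidence = (57/143) × 2.5 = 285/286.
Target odds = 0.995/0.005 = 199.
Need 1.4ⁿ ≥ 199 ÷ (285/286) = 56914/285.
1.4¹⁵ ≈155.568 falls short of 56914/285 but 1.4¹⁶ ≈217.795 reaches it, so n = 16.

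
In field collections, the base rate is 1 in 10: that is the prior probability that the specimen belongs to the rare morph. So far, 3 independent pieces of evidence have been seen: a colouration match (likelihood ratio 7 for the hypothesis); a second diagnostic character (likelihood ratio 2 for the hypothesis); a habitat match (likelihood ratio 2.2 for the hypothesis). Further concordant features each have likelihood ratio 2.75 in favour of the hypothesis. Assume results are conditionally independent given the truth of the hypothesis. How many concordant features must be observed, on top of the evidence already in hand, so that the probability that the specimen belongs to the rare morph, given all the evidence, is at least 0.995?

5

Prior odds = 0.1/0.9 = 1/9.
Combined Bayes factor of the evidence already in hand = 7 × 2 × 2.2 = 30.8.
Odds after that evidence = (1/9) × 30.8 = 154/45.
Target odds = 0.995/0.005 = 199.
Need 2.75ⁿ ≥ 199 ÷ (154/45) = 8955/154.
2.75⁴ = 57.19140625 falls short of 8955/154 but 2.75⁵ = 161051/1024 reaches it, so n = 5.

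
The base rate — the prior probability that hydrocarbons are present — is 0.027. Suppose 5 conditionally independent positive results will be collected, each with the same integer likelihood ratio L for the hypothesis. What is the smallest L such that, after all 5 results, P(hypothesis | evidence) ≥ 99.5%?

Prior odds = 0.027/0.973 = 27/973.
Target odds = 0.995/0.005 = 199.
Need L⁵ ≥ 199 ÷ (27/973) = 193627/27.
5⁵ = 3125 < 193627/27 ≤ 7776 = 6⁵, so L = 6.

6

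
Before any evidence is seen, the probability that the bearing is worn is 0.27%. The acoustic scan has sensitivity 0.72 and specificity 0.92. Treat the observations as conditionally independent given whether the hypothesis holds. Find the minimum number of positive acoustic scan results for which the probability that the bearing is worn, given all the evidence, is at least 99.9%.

6

Prior odds: 0.0027 ÷ 0.9973 = 27/9973.
False-positive rate = 1 − 0.92 = 0.08; likelihood ratio of a positive = 0.72/0.08 = 9.
Target odds: 0.999 ÷ 0.001 = 999.
Require 9ⁿ ≥ 999 ÷ (27/9973) = 369001.
9⁵ = 59049 falls short of 369001 but 9⁶ = 531441 reaches it, so n = 6.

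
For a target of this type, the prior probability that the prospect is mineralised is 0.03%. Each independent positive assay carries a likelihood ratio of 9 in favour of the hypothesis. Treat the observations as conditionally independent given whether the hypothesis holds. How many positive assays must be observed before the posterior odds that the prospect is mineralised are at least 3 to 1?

Prior odds: 0.0003 ÷ 0.9997 = 3/9997.
Likelihood ratio per positive assay = 9.
Target odds = 3.
Require 9ⁿ ≥ 3 ÷ (3/9997) = 9997.
9⁴ = 6561 falls short of 9997 but 9⁵ = 59049 reaches it, so n = 5.

5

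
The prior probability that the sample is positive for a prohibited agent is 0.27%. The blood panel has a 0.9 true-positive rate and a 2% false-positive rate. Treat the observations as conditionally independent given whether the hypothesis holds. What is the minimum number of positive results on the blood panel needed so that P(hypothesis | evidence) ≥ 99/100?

3

Prior odds = 0.0027/0.9973 = 27/9973.
Likelihood ratio of a positive result = 0.9/0.02 = 45.
Target posterior odds = 0.99/0.01 = 99.
Require 45ⁿ ≥ 99 ÷ (27/9973) = 109703/3.
45² = 2025 falls short of 109703/3 but 45³ = 91125 reaches it, so n = 3.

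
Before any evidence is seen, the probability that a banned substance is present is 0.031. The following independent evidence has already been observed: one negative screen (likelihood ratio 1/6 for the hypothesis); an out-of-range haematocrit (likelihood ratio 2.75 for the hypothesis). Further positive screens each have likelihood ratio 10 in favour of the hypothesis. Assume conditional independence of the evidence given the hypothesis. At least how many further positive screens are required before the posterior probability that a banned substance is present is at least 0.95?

4

Prior odds = 0.031/0.969 = 31/969.
Combined Bayes factor of the evidence already in hand = (1/6) × 2.75 = 11/24.
Odds after that evidence = (31/969) × 11/24 = 341/23256.
Target odds = 0.95/0.05 = 19.
Need 10ⁿ ≥ 19 ÷ (341/23256) = 441864/341.
10³ = 1000 falls short of 441864/341 but 10⁴ = 10000 reaches it, so n = 4.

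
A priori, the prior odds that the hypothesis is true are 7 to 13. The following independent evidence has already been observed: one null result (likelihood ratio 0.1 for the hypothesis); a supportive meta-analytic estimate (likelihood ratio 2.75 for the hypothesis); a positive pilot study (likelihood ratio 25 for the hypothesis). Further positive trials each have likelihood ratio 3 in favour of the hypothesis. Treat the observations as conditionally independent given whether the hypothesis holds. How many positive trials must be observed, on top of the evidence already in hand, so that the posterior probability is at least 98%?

Prior odds = 7/13.
Combined Bayes factor of the evidence already in hand = 0.1 × 2.75 × 25 = 6.875.
Odds after that evidence = (7/13) × 6.875 = 385/104.
Target odds = 0.98/0.02 = 49.
Need 3ⁿ ≥ 49 ÷ (385/104) = 728/55.
3² = 9 falls short of 728/55 but 3³ = 27 reaches it, so n = 3.

3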